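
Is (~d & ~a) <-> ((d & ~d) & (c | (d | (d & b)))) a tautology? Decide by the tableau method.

Assume the negation and expand:
Initial set: {~((~d & ~a) <-> ((d & ~d) & (c | (d | (d & b)))))}.
~((~d & ~a) <-> ((d & ~d) & (c | (d | (d & b))))): β-rule — branch into (~d & ~a), ~((d & ~d) & (c | (d | (d & b))))  //  ~(~d & ~a), ((d & ~d) & (c | (d | (d & b)))).
  branch 1 (add (~d & ~a), ~((d & ~d) & (c | (d | (d & b))))):
    (~d & ~a): α-rule — add ~d, ~a.
    ~((d & ~d) & (c | (d | (d & b)))): β-rule — branch into ~(d & ~d)  //  ~(c | (d | (d & b))).
      branch 1.1 (add ~(d & ~d)):
        ~(d & ~d): β-rule — branch into ~d  //  ~~d.
          branch 1.1.1 (add ~d):
            ○ open, literals {a=F, d=F}.
          branch 1.1.2 (add ~~d):
            × closes — contains both d and ~d.
      branch 1.2 (add ~(c | (d | (d & b)))):
        ~(c | (d | (d & b))): α-rule — add ~c, ~(d | (d & b)).
        ~(d | (d & b)): α-rule — add ~d, ~(d & b).
        ~(d & b): β-rule — branch into ~d  //  ~b.
          branch 1.2.1 (add ~d):
            ○ open, literals {a=F, c=F, d=F}.
          branch 1.2.2 (add ~b):
            ○ open, literals {a=F, b=F, c=F, d=F}.
  branch 2 (add ~(~d & ~a), ((d & ~d) & (c | (d | (d & b))))):
    ((d & ~d) & (c | (d | (d & b)))): α-rule — add (d & ~d), (c | (d | (d & b))).
    (d & ~d): α-rule — add d, ~d.
    × closes — contains both d and ~d.
2 branches closed, 3 open.
An open branch gives a countermodel: a=F, d=F (unmentioned atoms arbitrary); under it the original formula is false.

Not valid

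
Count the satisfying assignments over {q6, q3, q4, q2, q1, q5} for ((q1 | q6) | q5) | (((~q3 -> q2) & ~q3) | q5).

Initial set: {(((q1 | q6) | q5) | (((~q3 -> q2) & ~q3) | q5))}.
(((q1 | q6) | q5) | (((~q3 -> q2) & ~q3) | q5)): β-rule — branch into ((q1 | q6) | q5)  //  (((~q3 -> q2) & ~q3) | q5).
  branch 1 (add ((q1 | q6) | q5)):
    ((q1 | q6) | q5): β-rule — branch into (q1 | q6)  //  q5.
      branch 1.1 (add (q1 | q6)):
        (q1 | q6): β-rule — branch into q1  //  q6.
          branch 1.1.1 (add q1):
            ○ open, literals {q1=T}.
          branch 1.1.2 (add q6):
            ○ open, literals {q6=T}.
      branch 1.2 (add q5):
        ○ open, literals {q5=T}.
  branch 2 (add (((~q3 -> q2) & ~q3) | q5)):
    (((~q3 -> q2) & ~q3) | q5): β-rule — branch into ((~q3 -> q2) & ~q3)  //  q5.
      branch 2.1 (add ((~q3 -> q2) & ~q3)):
        ((~q3 -> q2) & ~q3): α-rule — add (~q3 -> q2), ~q3.
        (~q3 -> q2): β-rule — branch into ~~q3  //  q2.
          branch 2.1.1 (add ~~q3):
            × closes — contains both q3 and ~q3.
          branch 2.1.2 (add q2):
            ○ open, literals {q2=T, q3=F}.
      branch 2.2 (add q5):
        ○ open, literals {q5=T}.
1 branch closed, 5 open.
Each open branch fixes some atoms; the unmentioned ones are free. Counting distinct full assignments: branch {q1=T} (q6, q3, q4, q2, q5) contributes 32 new; branch {q6=T} (q3, q4, q2, q1, q5) contributes 16 new; branch {q5=T} (q6, q3, q4, q2, q1) contributes 8 new; branch {q2=T, q3=F} (q6, q4, q1, q5) contributes 2 new; branch {q5=T} (q6, q3, q4, q2, q1) contributes 0 new. Total: 58.

58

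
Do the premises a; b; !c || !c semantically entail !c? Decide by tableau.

Initial set: {a; b; (!c || !c); !!c}.
(!c || !c): β-rule — branch into !c  //  !c.
  branch 1 (add !c):
    × closes — contains both c and !c.
  branch 2 (add !c):
    × closes — contains both c and !c.
All 2 branches close.
Every branch closed, so the premises entail the conclusion.

Yes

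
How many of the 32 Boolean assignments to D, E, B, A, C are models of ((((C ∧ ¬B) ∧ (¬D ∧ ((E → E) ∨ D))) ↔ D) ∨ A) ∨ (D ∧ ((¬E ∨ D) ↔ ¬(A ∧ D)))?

30

Initial set: {(((((C ∧ ¬B) ∧ (¬D ∧ ((E → E) ∨ D))) ↔ D) ∨ A) ∨ (D ∧ ((¬E ∨ D) ↔ ¬(A ∧ D))))}.
(((((C ∧ ¬B) ∧ (¬D ∧ ((E → E) ∨ D))) ↔ D) ∨ A) ∨ (D ∧ ((¬E ∨ D) ↔ ¬(A ∧ D)))): β-rule — branch into ((((C ∧ ¬B) ∧ (¬D ∧ ((E → E) ∨ D))) ↔ D) ∨ A)  //  (D ∧ ((¬E ∨ D) ↔ ¬(A ∧ D))).
  branch 1 (add ((((C ∧ ¬B) ∧ (¬D ∧ ((E → E) ∨ D))) ↔ D) ∨ A)):
    ((((C ∧ ¬B) ∧ (¬D ∧ ((E → E) ∨ D))) ↔ D) ∨ A): β-rule — branch into (((C ∧ ¬B) ∧ (¬D ∧ ((E → E) ∨ D))) ↔ D)  //  A.
      branch 1.1 (add (((C ∧ ¬B) ∧ (¬D ∧ ((E → E) ∨ D))) ↔ D)):
        (((C ∧ ¬B) ∧ (¬D ∧ ((E → E) ∨ D))) ↔ D): β-rule — branch into ((C ∧ ¬B) ∧ (¬D ∧ ((E → E) ∨ D))), D  //  ¬((C ∧ ¬B) ∧ (¬D ∧ ((E → E) ∨ D))), ¬D.
          branch 1.1.1 (add ((C ∧ ¬B) ∧ (¬D ∧ ((E → E) ∨ D))), D):
            ((C ∧ ¬B) ∧ (¬D ∧ ((E → E) ∨ D))): α-rule — add (C ∧ ¬B), (¬D ∧ ((E → E) ∨ D)).
            (C ∧ ¬B): α-rule — add C, ¬B.
            (¬D ∧ ((E → E) ∨ D)): α-rule — add ¬D, ((E → E) ∨ D).
            × closes — contains both D and ¬D.
          branch 1.1.2 (add ¬((C ∧ ¬B) ∧ (¬D ∧ ((E → E) ∨ D))), ¬D):
            ¬((C ∧ ¬B) ∧ (¬D ∧ ((E → E) ∨ D))): β-rule — branch into ¬(C ∧ ¬B)  //  ¬(¬D ∧ ((E → E) ∨ D)).
              branch 1.1.2.1 (add ¬(C ∧ ¬B)):
                ¬(C ∧ ¬B): β-rule — branch into ¬C  //  ¬¬B.
                  branch 1.1.2.1.1 (add ¬C):
                    ○ open, literals {C=false, D=false}.
                  branch 1.1.2.1.2 (add ¬¬B):
                    ○ open, literals {B=true, D=false}.
              branch 1.1.2.2 (add ¬(¬D ∧ ((E → E) ∨ D))):
                ¬(¬D ∧ ((E → E) ∨ D)): β-rule — branch into ¬¬D  //  ¬((E → E) ∨ D).
                  branch 1.1.2.2.1 (add ¬¬D):
                    × closes — contains both D and ¬D.
                  branch 1.1.2.2.2 (add ¬((E → E) ∨ D)):
                    ¬((E → E) ∨ D): α-rule — add ¬(E → E), ¬D.
                    ¬(E → E): α-rule — add E, ¬E.
                    × closes — contains both E and ¬E.
      branch 1.2 (add A):
        ○ open, literals {A=true}.
  branch 2 (add (D ∧ ((¬E ∨ D) ↔ ¬(A ∧ D)))):
    (D ∧ ((¬E ∨ D) ↔ ¬(A ∧ D))): α-rule — add D, ((¬E ∨ D) ↔ ¬(A ∧ D)).
    ((¬E ∨ D) ↔ ¬(A ∧ D)): β-rule — branch into (¬E ∨ D), ¬(A ∧ D)  //  ¬(¬E ∨ D), ¬¬(A ∧ D).
      branch 2.1 (add (¬E ∨ D), ¬(A ∧ D)):
        (¬E ∨ D): β-rule — branch into ¬E  //  D.
          branch 2.1.1 (add ¬E):
            ¬(A ∧ D): β-rule — branch into ¬A  //  ¬D.
              branch 2.1.1.1 (add ¬A):
                ○ open, literals {A=false, D=true, E=false}.
              branch 2.1.1.2 (add ¬D):
                × closes — contains both D and ¬D.
          branch 2.1.2 (add D):
            ¬(A ∧ D): β-rule — branch into ¬A  //  ¬D.
              branch 2.1.2.1 (add ¬A):
                ○ open, literals {A=false, D=true}.
              branch 2.1.2.2 (add ¬D):
                × closes — contains both D and ¬D.
      branch 2.2 (add ¬(¬E ∨ D), ¬¬(A ∧ D)):
        ¬(¬E ∨ D): α-rule — add ¬¬E, ¬D.
        × closes — contains both D and ¬D.
6 branches closed, 5 open.
Each open branch fixes some atoms; the unmentioned ones are free. Counting distinct full assignments: branch {C=false, D=false} (E, B, A) contributes 8 new; branch {B=true, D=false} (E, A, C) contributes 4 new; branch {A=true} (D, E, B, C) contributes 10 new; branch {A=false, D=true, E=false} (B, C) contributes 4 new; branch {A=false, D=true} (E, B, C) contributes 4 new. Total: 30.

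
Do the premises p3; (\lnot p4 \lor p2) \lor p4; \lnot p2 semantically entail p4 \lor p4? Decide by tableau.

No

Initial set: {p3; ((\lnot p4 \lor p2) \lor p4); \lnot p2; \lnot (p4 \lor p4)}.
\lnot (p4 \lor p4): α-rule — add \lnot p4, \lnot p4.
((\lnot p4 \lor p2) \lor p4): β-rule — branch into (\lnot p4 \lor p2)  //  p4.
  branch 1 (add (\lnot p4 \lor p2)):
    (\lnot p4 \lor p2): β-rule — branch into \lnot p4  //  p2.
      branch 1.1 (add \lnot p4):
        ○ open, literals {p2=0, p3=1, p4=0}.
      branch 1.2 (add p2):
        × closes — contains both p2 and \lnot p2.
  branch 2 (add p4):
    × closes — contains both p4 and \lnot p4.
2 branches closed, 1 open.
An open branch gives a countermodel: p2=0, p3=1, p4=0 (unmentioned atoms arbitrary); the premises hold there but the conclusion fails.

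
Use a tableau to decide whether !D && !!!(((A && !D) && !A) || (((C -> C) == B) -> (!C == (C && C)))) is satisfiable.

Initial set: {(!D && !!!(((A && !D) && !A) || (((C -> C) == B) -> (!C == (C && C)))))}.
(!D && !!!(((A && !D) && !A) || (((C -> C) == B) -> (!C == (C && C))))): α-rule — add !D, !!!(((A && !D) && !A) || (((C -> C) == B) -> (!C == (C && C)))).
!!!(((A && !D) && !A) || (((C -> C) == B) -> (!C == (C && C)))): drop double negation, giving !(((A && !D) && !A) || (((C -> C) == B) -> (!C == (C && C)))).
!(((A && !D) && !A) || (((C -> C) == B) -> (!C == (C && C)))): α-rule — add !((A && !D) && !A), !(((C -> C) == B) -> (!C == (C && C))).
!(((C -> C) == B) -> (!C == (C && C))): α-rule — add ((C -> C) == B), !(!C == (C && C)).
!((A && !D) && !A): β-rule — branch into !(A && !D)  //  !!A.
  branch 1 (add !(A && !D)):
    ((C -> C) == B): β-rule — branch into (C -> C), B  //  !(C -> C), !B.
      branch 1.1 (add (C -> C), B):
        !(!C == (C && C)): β-rule — branch into !C, !(C && C)  //  !!C, (C && C).
          branch 1.1.1 (add !C, !(C && C)):
            !(A && !D): β-rule — branch into !A  //  !!D.
              branch 1.1.1.1 (add !A):
                (C -> C): β-rule — branch into !C  //  C.
                  branch 1.1.1.1.1 (add !C):
                    !(C && C): β-rule — branch into !C  //  !C.
                      branch 1.1.1.1.1.1 (add !C):
                        ○ open, literals {A=0, B=1, C=0, D=0}.
                      branch 1.1.1.1.1.2 (add !C):
                        ○ open, literals {A=0, B=1, C=0, D=0}.
                  branch 1.1.1.1.2 (add C):
                    × closes — contains both C and !C.
              branch 1.1.1.2 (add !!D):
                × closes — contains both D and !D.
          branch 1.1.2 (add !!C, (C && C)):
            (C && C): α-rule — add C, C.
            !(A && !D): β-rule — branch into !A  //  !!D.
              branch 1.1.2.1 (add !A):
                (C -> C): β-rule — branch into !C  //  C.
                  branch 1.1.2.1.1 (add !C):
                    × closes — contains both C and !C.
                  branch 1.1.2.1.2 (add C):
                    ○ open, literals {A=0, B=1, C=1, D=0}.
              branch 1.1.2.2 (add !!D):
                × closes — contains both D and !D.
      branch 1.2 (add !(C -> C), !B):
        !(C -> C): α-rule — add C, !C.
        × closes — contains both C and !C.
  branch 2 (add !!A):
    ((C -> C) == B): β-rule — branch into (C -> C), B  //  !(C -> C), !B.
      branch 2.1 (add (C -> C), B):
        !(!C == (C && C)): β-rule — branch into !C, !(C && C)  //  !!C, (C && C).
          branch 2.1.1 (add !C, !(C && C)):
            (C -> C): β-rule — branch into !C  //  C.
              branch 2.1.1.1 (add !C):
                !(C && C): β-rule — branch into !C  //  !C.
                  branch 2.1.1.1.1 (add !C):
                    ○ open, literals {A=1, B=1, C=0, D=0}.
                  branch 2.1.1.1.2 (add !C):
                    ○ open, literals {A=1, B=1, C=0, D=0}.
              branch 2.1.1.2 (add C):
                × closes — contains both C and !C.
          branch 2.1.2 (add !!C, (C && C)):
            (C && C): α-rule — add C, C.
            (C -> C): β-rule — branch into !C  //  C.
              branch 2.1.2.1 (add !C):
                × closes — contains both C and !C.
              branch 2.1.2.2 (add C):
                ○ open, literals {A=1, B=1, C=1, D=0}.
      branch 2.2 (add !(C -> C), !B):
        !(C -> C): α-rule — add C, !C.
        × closes — contains both C and !C.
8 branches closed, 6 open.
An open branch gives a satisfying assignment: A=0, B=1, C=0, D=0.

Satisfiable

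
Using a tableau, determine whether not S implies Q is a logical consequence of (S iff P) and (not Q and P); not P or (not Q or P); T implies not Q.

Initial set: {((S iff P) and (not Q and P)); (not P or (not Q or P)); (T implies not Q); not (not S implies Q)}.
((S iff P) and (not Q and P)): α-rule — add (S iff P), (not Q and P).
not (not S implies Q): α-rule — add not S, not Q.
(not Q and P): α-rule — add not Q, P.
(not P or (not Q or P)): β-rule — branch into not P  //  (not Q or P).
  branch 1 (add not P):
    × closes — contains both P and not P.
  branch 2 (add (not Q or P)):
    (T implies not Q): β-rule — branch into not T  //  not Q.
      branch 2.1 (add not T):
        (S iff P): β-rule — branch into S, P  //  not S, not P.
          branch 2.1.1 (add S, P):
            × closes — contains both S and not S.
          branch 2.1.2 (add not S, not P):
            × closes — contains both P and not P.
      branch 2.2 (add not Q):
        (S iff P): β-rule — branch into S, P  //  not S, not P.
          branch 2.2.1 (add S, P):
            × closes — contains both S and not S.
          branch 2.2.2 (add not S, not P):
            × closes — contains both P and not P.
All 5 branches close.
Every branch closed, so the premises entail the conclusion.

Yes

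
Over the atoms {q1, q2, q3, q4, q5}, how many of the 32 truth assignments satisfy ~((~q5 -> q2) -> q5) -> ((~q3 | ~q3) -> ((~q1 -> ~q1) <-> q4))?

30

Initial set: {T (~((~q5 -> q2) -> q5) -> ((~q3 | ~q3) -> ((~q1 -> ~q1) <-> q4)))}.
T (~((~q5 -> q2) -> q5) -> ((~q3 | ~q3) -> ((~q1 -> ~q1) <-> q4))): β-rule — branch into F ~((~q5 -> q2) -> q5)  //  T ((~q3 | ~q3) -> ((~q1 -> ~q1) <-> q4)).
  branch 1 (add F ~((~q5 -> q2) -> q5)):
    F ~((~q5 -> q2) -> q5): β-rule — branch into F (~q5 -> q2)  //  T q5.
      branch 1.1 (add F (~q5 -> q2)):
        F (~q5 -> q2): α-rule — add T ~q5, F q2.
        ○ open, literals {q2=0, q5=0}.
      branch 1.2 (add T q5):
        ○ open, literals {q5=1}.
  branch 2 (add T ((~q3 | ~q3) -> ((~q1 -> ~q1) <-> q4))):
    T ((~q3 | ~q3) -> ((~q1 -> ~q1) <-> q4)): β-rule — branch into F (~q3 | ~q3)  //  T ((~q1 -> ~q1) <-> q4).
      branch 2.1 (add F (~q3 | ~q3)):
        F (~q3 | ~q3): α-rule — add F ~q3, F ~q3.
        ○ open, literals {q3=1}.
      branch 2.2 (add T ((~q1 -> ~q1) <-> q4)):
        T ((~q1 -> ~q1) <-> q4): β-rule — branch into T (~q1 -> ~q1), T q4  //  F (~q1 -> ~q1), F q4.
          branch 2.2.1 (add T (~q1 -> ~q1), T q4):
            T (~q1 -> ~q1): β-rule — branch into F ~q1  //  T ~q1.
              branch 2.2.1.1 (add F ~q1):
                ○ open, literals {q1=1, q4=1}.
              branch 2.2.1.2 (add T ~q1):
                ○ open, literals {q1=0, q4=1}.
          branch 2.2.2 (add F (~q1 -> ~q1), F q4):
            F (~q1 -> ~q1): α-rule — add T ~q1, F ~q1.
            × closes — contains both q1 and ~q1.
1 branch closed, 5 open.
Each open branch fixes some atoms; the unmentioned ones are free. Counting distinct full assignments: branch {q2=0, q5=0} (q1, q3, q4) contributes 8 new; branch {q5=1} (q1, q2, q3, q4) contributes 16 new; branch {q3=1} (q1, q2, q4, q5) contributes 4 new; branch {q1=1, q4=1} (q2, q3, q5) contributes 1 new; branch {q1=0, q4=1} (q2, q3, q5) contributes 1 new. Total: 30.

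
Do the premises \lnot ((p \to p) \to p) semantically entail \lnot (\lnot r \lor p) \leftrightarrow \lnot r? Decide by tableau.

No

Initial set: {T \lnot ((p \to p) \to p); F (\lnot (\lnot r \lor p) \leftrightarrow \lnot r)}.
T \lnot ((p \to p) \to p): α-rule — add T (p \to p), F p.
F (\lnot (\lnot r \lor p) \leftrightarrow \lnot r): β-rule — branch into T \lnot (\lnot r \lor p), F \lnot r  //  F \lnot (\lnot r \lor p), T \lnot r.
  branch 1 (add T \lnot (\lnot r \lor p), F \lnot r):
    T \lnot (\lnot r \lor p): α-rule — add F \lnot r, F p.
    T (p \to p): β-rule — branch into F p  //  T p.
      branch 1.1 (add F p):
        ○ open, literals {p=F, r=T}.
      branch 1.2 (add T p):
        × closes — contains both p and \lnot p.
  branch 2 (add F \lnot (\lnot r \lor p), T \lnot r):
    T (p \to p): β-rule — branch into F p  //  T p.
      branch 2.1 (add F p):
        F \lnot (\lnot r \lor p): β-rule — branch into T \lnot r  //  T p.
          branch 2.1.1 (add T \lnot r):
            ○ open, literals {p=F, r=F}.
          branch 2.1.2 (add T p):
            × closes — contains both p and \lnot p.
      branch 2.2 (add T p):
        × closes — contains both p and \lnot p.
3 branches closed, 2 open.
An open branch gives a countermodel: p=F, r=T (unmentioned atoms arbitrary); the premises hold there but the conclusion fails.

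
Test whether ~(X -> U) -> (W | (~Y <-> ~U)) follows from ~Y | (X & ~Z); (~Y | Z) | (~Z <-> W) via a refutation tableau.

Yes

Initial set: {(~Y | (X & ~Z)); ((~Y | Z) | (~Z <-> W)); ~(~(X -> U) -> (W | (~Y <-> ~U)))}.
~(~(X -> U) -> (W | (~Y <-> ~U))): α-rule — add ~(X -> U), ~(W | (~Y <-> ~U)).
~(X -> U): α-rule — add X, ~U.
~(W | (~Y <-> ~U)): α-rule — add ~W, ~(~Y <-> ~U).
(~Y | (X & ~Z)): β-rule — branch into ~Y  //  (X & ~Z).
  branch 1 (add ~Y):
    ((~Y | Z) | (~Z <-> W)): β-rule — branch into (~Y | Z)  //  (~Z <-> W).
      branch 1.1 (add (~Y | Z)):
        ~(~Y <-> ~U): β-rule — branch into ~Y, ~~U  //  ~~Y, ~U.
          branch 1.1.1 (add ~Y, ~~U):
            × closes — contains both U and ~U.
          branch 1.1.2 (add ~~Y, ~U):
            × closes — contains both Y and ~Y.
      branch 1.2 (add (~Z <-> W)):
        ~(~Y <-> ~U): β-rule — branch into ~Y, ~~U  //  ~~Y, ~U.
          branch 1.2.1 (add ~Y, ~~U):
            × closes — contains both U and ~U.
          branch 1.2.2 (add ~~Y, ~U):
            × closes — contains both Y and ~Y.
  branch 2 (add (X & ~Z)):
    (X & ~Z): α-rule — add X, ~Z.
    ((~Y | Z) | (~Z <-> W)): β-rule — branch into (~Y | Z)  //  (~Z <-> W).
      branch 2.1 (add (~Y | Z)):
        ~(~Y <-> ~U): β-rule — branch into ~Y, ~~U  //  ~~Y, ~U.
          branch 2.1.1 (add ~Y, ~~U):
            × closes — contains both U and ~U.
          branch 2.1.2 (add ~~Y, ~U):
            (~Y | Z): β-rule — branch into ~Y  //  Z.
              branch 2.1.2.1 (add ~Y):
                × closes — contains both Y and ~Y.
              branch 2.1.2.2 (add Z):
                × closes — contains both Z and ~Z.
      branch 2.2 (add (~Z <-> W)):
        ~(~Y <-> ~U): β-rule — branch into ~Y, ~~U  //  ~~Y, ~U.
          branch 2.2.1 (add ~Y, ~~U):
            × closes — contains both U and ~U.
          branch 2.2.2 (add ~~Y, ~U):
            (~Z <-> W): β-rule — branch into ~Z, W  //  ~~Z, ~W.
              branch 2.2.2.1 (add ~Z, W):
                × closes — contains both W and ~W.
              branch 2.2.2.2 (add ~~Z, ~W):
                × closes — contains both Z and ~Z.
All 10 branches close.
Every branch closed, so the premises entail the conclusion.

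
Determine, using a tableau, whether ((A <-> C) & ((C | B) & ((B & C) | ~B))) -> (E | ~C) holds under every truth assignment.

Assume the negation and expand:
Initial set: {~(((A <-> C) & ((C | B) & ((B & C) | ~B))) -> (E | ~C))}.
~(((A <-> C) & ((C | B) & ((B & C) | ~B))) -> (E | ~C)): α-rule — add ((A <-> C) & ((C | B) & ((B & C) | ~B))), ~(E | ~C).
((A <-> C) & ((C | B) & ((B & C) | ~B))): α-rule — add (A <-> C), ((C | B) & ((B & C) | ~B)).
~(E | ~C): α-rule — add ~E, ~~C.
((C | B) & ((B & C) | ~B)): α-rule — add (C | B), ((B & C) | ~B).
(A <-> C): β-rule — branch into A, C  //  ~A, ~C.
  branch 1 (add A, C):
    (C | B): β-rule — branch into C  //  B.
      branch 1.1 (add C):
        ((B & C) | ~B): β-rule — branch into (B & C)  //  ~B.
          branch 1.1.1 (add (B & C)):
            (B & C): α-rule — add B, C.
            ○ open, literals {A=1, B=1, C=1, E=0}.
          branch 1.1.2 (add ~B):
            ○ open, literals {A=1, B=0, C=1, E=0}.
      branch 1.2 (add B):
        ((B & C) | ~B): β-rule — branch into (B & C)  //  ~B.
          branch 1.2.1 (add (B & C)):
            (B & C): α-rule — add B, C.
            ○ open, literals {A=1, B=1, C=1, E=0}.
          branch 1.2.2 (add ~B):
            × closes — contains both B and ~B.
  branch 2 (add ~A, ~C):
    × closes — contains both C and ~C.
2 branches closed, 3 open.
An open branch gives a countermodel: A=1, B=1, C=1, E=0 (unmentioned atoms arbitrary); under it the original formula is false.

Not valid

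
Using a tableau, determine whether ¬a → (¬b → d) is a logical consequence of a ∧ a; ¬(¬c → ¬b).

Yes

Initial set: {T (a ∧ a); T ¬(¬c → ¬b); F (¬a → (¬b → d))}.
T (a ∧ a): α-rule — add T a, T a.
T ¬(¬c → ¬b): α-rule — add T ¬c, F ¬b.
F (¬a → (¬b → d)): α-rule — add T ¬a, F (¬b → d).
× closes — contains both a and ¬a.
All 1 branch closes.
Every branch closed, so the premises entail the conclusion.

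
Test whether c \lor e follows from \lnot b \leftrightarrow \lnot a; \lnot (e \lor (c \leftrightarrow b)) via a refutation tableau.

Initial set: {T (\lnot b \leftrightarrow \lnot a); T \lnot (e \lor (c \leftrightarrow b)); F (c \lor e)}.
T \lnot (e \lor (c \leftrightarrow b)): α-rule — add F e, F (c \leftrightarrow b).
F (c \lor e): α-rule — add F c, F e.
T (\lnot b \leftrightarrow \lnot a): β-rule — branch into T \lnot b, T \lnot a  //  F \lnot b, F \lnot a.
  branch 1 (add T \lnot b, T \lnot a):
    F (c \leftrightarrow b): β-rule — branch into T c, F b  //  F c, T b.
      branch 1.1 (add T c, F b):
        × closes — contains both c and \lnot c.
      branch 1.2 (add F c, T b):
        × closes — contains both b and \lnot b.
  branch 2 (add F \lnot b, F \lnot a):
    F (c \leftrightarrow b): β-rule — branch into T c, F b  //  F c, T b.
      branch 2.1 (add T c, F b):
        × closes — contains both c and \lnot c.
      branch 2.2 (add F c, T b):
        ○ open, literals {a=1, b=1, c=0, e=0}.
3 branches closed, 1 open.
An open branch gives a countermodel: a=1, b=1, c=0, e=0 (unmentioned atoms arbitrary); the premises hold there but the conclusion fails.

No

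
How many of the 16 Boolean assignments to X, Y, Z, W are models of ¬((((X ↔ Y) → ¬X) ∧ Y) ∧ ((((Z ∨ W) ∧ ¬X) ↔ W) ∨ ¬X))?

Initial set: {¬((((X ↔ Y) → ¬X) ∧ Y) ∧ ((((Z ∨ W) ∧ ¬X) ↔ W) ∨ ¬X))}.
¬((((X ↔ Y) → ¬X) ∧ Y) ∧ ((((Z ∨ W) ∧ ¬X) ↔ W) ∨ ¬X)): β-rule — branch into ¬(((X ↔ Y) → ¬X) ∧ Y)  //  ¬((((Z ∨ W) ∧ ¬X) ↔ W) ∨ ¬X).
  branch 1 (add ¬(((X ↔ Y) → ¬X) ∧ Y)):
    ¬(((X ↔ Y) → ¬X) ∧ Y): β-rule — branch into ¬((X ↔ Y) → ¬X)  //  ¬Y.
      branch 1.1 (add ¬((X ↔ Y) → ¬X)):
        ¬((X ↔ Y) → ¬X): α-rule — add (X ↔ Y), ¬¬X.
        (X ↔ Y): β-rule — branch into X, Y  //  ¬X, ¬Y.
          branch 1.1.1 (add X, Y):
            ○ open, literals {X=1, Y=1}.
          branch 1.1.2 (add ¬X, ¬Y):
            × closes — contains both X and ¬X.
      branch 1.2 (add ¬Y):
        ○ open, literals {Y=0}.
  branch 2 (add ¬((((Z ∨ W) ∧ ¬X) ↔ W) ∨ ¬X)):
    ¬((((Z ∨ W) ∧ ¬X) ↔ W) ∨ ¬X): α-rule — add ¬(((Z ∨ W) ∧ ¬X) ↔ W), ¬¬X.
    ¬(((Z ∨ W) ∧ ¬X) ↔ W): β-rule — branch into ((Z ∨ W) ∧ ¬X), ¬W  //  ¬((Z ∨ W) ∧ ¬X), W.
      branch 2.1 (add ((Z ∨ W) ∧ ¬X), ¬W):
        ((Z ∨ W) ∧ ¬X): α-rule — add (Z ∨ W), ¬X.
        × closes — contains both X and ¬X.
      branch 2.2 (add ¬((Z ∨ W) ∧ ¬X), W):
        ¬((Z ∨ W) ∧ ¬X): β-rule — branch into ¬(Z ∨ W)  //  ¬¬X.
          branch 2.2.1 (add ¬(Z ∨ W)):
            ¬(Z ∨ W): α-rule — add ¬Z, ¬W.
            × closes — contains both W and ¬W.
          branch 2.2.2 (add ¬¬X):
            ○ open, literals {W=1, X=1}.
3 branches closed, 3 open.
Each open branch fixes some atoms; the unmentioned ones are free. Counting distinct full assignments: branch {X=1, Y=1} (Z, W) contributes 4 new; branch {Y=0} (X, Z, W) contributes 8 new; branch {W=1, X=1} (Y, Z) contributes 0 new. Total: 12.

12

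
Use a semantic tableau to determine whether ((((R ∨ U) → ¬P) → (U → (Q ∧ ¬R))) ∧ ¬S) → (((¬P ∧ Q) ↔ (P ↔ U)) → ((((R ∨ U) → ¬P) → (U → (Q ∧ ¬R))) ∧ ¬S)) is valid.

Valid

Assume the negation and expand:
Initial set: {¬(((((R ∨ U) → ¬P) → (U → (Q ∧ ¬R))) ∧ ¬S) → (((¬P ∧ Q) ↔ (P ↔ U)) → ((((R ∨ U) → ¬P) → (U → (Q ∧ ¬R))) ∧ ¬S)))}.
¬(((((R ∨ U) → ¬P) → (U → (Q ∧ ¬R))) ∧ ¬S) → (((¬P ∧ Q) ↔ (P ↔ U)) → ((((R ∨ U) → ¬P) → (U → (Q ∧ ¬R))) ∧ ¬S))): α-rule — add ((((R ∨ U) → ¬P) → (U → (Q ∧ ¬R))) ∧ ¬S), ¬(((¬P ∧ Q) ↔ (P ↔ U)) → ((((R ∨ U) → ¬P) → (U → (Q ∧ ¬R))) ∧ ¬S)).
((((R ∨ U) → ¬P) → (U → (Q ∧ ¬R))) ∧ ¬S): α-rule — add (((R ∨ U) → ¬P) → (U → (Q ∧ ¬R))), ¬S.
¬(((¬P ∧ Q) ↔ (P ↔ U)) → ((((R ∨ U) → ¬P) → (U → (Q ∧ ¬R))) ∧ ¬S)): α-rule — add ((¬P ∧ Q) ↔ (P ↔ U)), ¬((((R ∨ U) → ¬P) → (U → (Q ∧ ¬R))) ∧ ¬S).
(((R ∨ U) → ¬P) → (U → (Q ∧ ¬R))): β-rule — branch into ¬((R ∨ U) → ¬P)  //  (U → (Q ∧ ¬R)).
  branch 1 (add ¬((R ∨ U) → ¬P)):
    ¬((R ∨ U) → ¬P): α-rule — add (R ∨ U), ¬¬P.
    ((¬P ∧ Q) ↔ (P ↔ U)): β-rule — branch into (¬P ∧ Q), (P ↔ U)  //  ¬(¬P ∧ Q), ¬(P ↔ U).
      branch 1.1 (add (¬P ∧ Q), (P ↔ U)):
        (¬P ∧ Q): α-rule — add ¬P, Q.
        × closes — contains both P and ¬P.
      branch 1.2 (add ¬(¬P ∧ Q), ¬(P ↔ U)):
        ¬((((R ∨ U) → ¬P) → (U → (Q ∧ ¬R))) ∧ ¬S): β-rule — branch into ¬(((R ∨ U) → ¬P) → (U → (Q ∧ ¬R)))  //  ¬¬S.
          branch 1.2.1 (add ¬(((R ∨ U) → ¬P) → (U → (Q ∧ ¬R)))):
            ¬(((R ∨ U) → ¬P) → (U → (Q ∧ ¬R))): α-rule — add ((R ∨ U) → ¬P), ¬(U → (Q ∧ ¬R)).
            ¬(U → (Q ∧ ¬R)): α-rule — add U, ¬(Q ∧ ¬R).
            (R ∨ U): β-rule — branch into R  //  U.
              branch 1.2.1.1 (add R):
                ¬(¬P ∧ Q): β-rule — branch into ¬¬P  //  ¬Q.
                  branch 1.2.1.1.1 (add ¬¬P):
                    ¬(P ↔ U): β-rule — branch into P, ¬U  //  ¬P, U.
                      branch 1.2.1.1.1.1 (add P, ¬U):
                        × closes — contains both U and ¬U.
                      branch 1.2.1.1.1.2 (add ¬P, U):
                        × closes — contains both P and ¬P.
                  branch 1.2.1.1.2 (add ¬Q):
                    ¬(P ↔ U): β-rule — branch into P, ¬U  //  ¬P, U.
                      branch 1.2.1.1.2.1 (add P, ¬U):
                        × closes — contains both U and ¬U.
                      branch 1.2.1.1.2.2 (add ¬P, U):
                        × closes — contains both P and ¬P.
              branch 1.2.1.2 (add U):
                ¬(¬P ∧ Q): β-rule — branch into ¬¬P  //  ¬Q.
                  branch 1.2.1.2.1 (add ¬¬P):
                    ¬(P ↔ U): β-rule — branch into P, ¬U  //  ¬P, U.
                      branch 1.2.1.2.1.1 (add P, ¬U):
                        × closes — contains both U and ¬U.
                      branch 1.2.1.2.1.2 (add ¬P, U):
                        × closes — contains both P and ¬P.
                  branch 1.2.1.2.2 (add ¬Q):
                    ¬(P ↔ U): β-rule — branch into P, ¬U  //  ¬P, U.
                      branch 1.2.1.2.2.1 (add P, ¬U):
                        × closes — contains both U and ¬U.
                      branch 1.2.1.2.2.2 (add ¬P, U):
                        × closes — contains both P and ¬P.
          branch 1.2.2 (add ¬¬S):
            × closes — contains both S and ¬S.
  branch 2 (add (U → (Q ∧ ¬R))):
    ((¬P ∧ Q) ↔ (P ↔ U)): β-rule — branch into (¬P ∧ Q), (P ↔ U)  //  ¬(¬P ∧ Q), ¬(P ↔ U).
      branch 2.1 (add (¬P ∧ Q), (P ↔ U)):
        (¬P ∧ Q): α-rule — add ¬P, Q.
        ¬((((R ∨ U) → ¬P) → (U → (Q ∧ ¬R))) ∧ ¬S): β-rule — branch into ¬(((R ∨ U) → ¬P) → (U → (Q ∧ ¬R)))  //  ¬¬S.
          branch 2.1.1 (add ¬(((R ∨ U) → ¬P) → (U → (Q ∧ ¬R)))):
            ¬(((R ∨ U) → ¬P) → (U → (Q ∧ ¬R))): α-rule — add ((R ∨ U) → ¬P), ¬(U → (Q ∧ ¬R)).
            ¬(U → (Q ∧ ¬R)): α-rule — add U, ¬(Q ∧ ¬R).
            (U → (Q ∧ ¬R)): β-rule — branch into ¬U  //  (Q ∧ ¬R).
              branch 2.1.1.1 (add ¬U):
                × closes — contains both U and ¬U.
              branch 2.1.1.2 (add (Q ∧ ¬R)):
                (Q ∧ ¬R): α-rule — add Q, ¬R.
                (P ↔ U): β-rule — branch into P, U  //  ¬P, ¬U.
                  branch 2.1.1.2.1 (add P, U):
                    × closes — contains both P and ¬P.
                  branch 2.1.1.2.2 (add ¬P, ¬U):
                    × closes — contains both U and ¬U.
          branch 2.1.2 (add ¬¬S):
            × closes — contains both S and ¬S.
      branch 2.2 (add ¬(¬P ∧ Q), ¬(P ↔ U)):
        ¬((((R ∨ U) → ¬P) → (U → (Q ∧ ¬R))) ∧ ¬S): β-rule — branch into ¬(((R ∨ U) → ¬P) → (U → (Q ∧ ¬R)))  //  ¬¬S.
          branch 2.2.1 (add ¬(((R ∨ U) → ¬P) → (U → (Q ∧ ¬R)))):
            ¬(((R ∨ U) → ¬P) → (U → (Q ∧ ¬R))): α-rule — add ((R ∨ U) → ¬P), ¬(U → (Q ∧ ¬R)).
            ¬(U → (Q ∧ ¬R)): α-rule — add U, ¬(Q ∧ ¬R).
            (U → (Q ∧ ¬R)): β-rule — branch into ¬U  //  (Q ∧ ¬R).
              branch 2.2.1.1 (add ¬U):
                × closes — contains both U and ¬U.
              branch 2.2.1.2 (add (Q ∧ ¬R)):
                (Q ∧ ¬R): α-rule — add Q, ¬R.
                ¬(¬P ∧ Q): β-rule — branch into ¬¬P  //  ¬Q.
                  branch 2.2.1.2.1 (add ¬¬P):
                    ¬(P ↔ U): β-rule — branch into P, ¬U  //  ¬P, U.
                      branch 2.2.1.2.1.1 (add P, ¬U):
                        × closes — contains both U and ¬U.
                      branch 2.2.1.2.1.2 (add ¬P, U):
                        × closes — contains both P and ¬P.
                  branch 2.2.1.2.2 (add ¬Q):
                    × closes — contains both Q and ¬Q.
          branch 2.2.2 (add ¬¬S):
            × closes — contains both S and ¬S.
All 19 branches close.
Every branch closed, so the negation is unsatisfiable and the formula is valid.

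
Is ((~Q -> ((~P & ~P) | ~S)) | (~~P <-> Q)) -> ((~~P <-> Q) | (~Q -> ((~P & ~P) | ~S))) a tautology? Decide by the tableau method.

Valid

Assume the negation and expand:
Initial set: {F (((~Q -> ((~P & ~P) | ~S)) | (~~P <-> Q)) -> ((~~P <-> Q) | (~Q -> ((~P & ~P) | ~S))))}.
F (((~Q -> ((~P & ~P) | ~S)) | (~~P <-> Q)) -> ((~~P <-> Q) | (~Q -> ((~P & ~P) | ~S)))): α-rule — add T ((~Q -> ((~P & ~P) | ~S)) | (~~P <-> Q)), F ((~~P <-> Q) | (~Q -> ((~P & ~P) | ~S))).
F ((~~P <-> Q) | (~Q -> ((~P & ~P) | ~S))): α-rule — add F (~~P <-> Q), F (~Q -> ((~P & ~P) | ~S)).
F (~Q -> ((~P & ~P) | ~S)): α-rule — add T ~Q, F ((~P & ~P) | ~S).
F ((~P & ~P) | ~S): α-rule — add F (~P & ~P), F ~S.
T ((~Q -> ((~P & ~P) | ~S)) | (~~P <-> Q)): β-rule — branch into T (~Q -> ((~P & ~P) | ~S))  //  T (~~P <-> Q).
  branch 1 (add T (~Q -> ((~P & ~P) | ~S))):
    F (~~P <-> Q): β-rule — branch into T ~~P, F Q  //  F ~~P, T Q.
      branch 1.1 (add T ~~P, F Q):
        T ~~P: drop double negation, giving T P.
        F (~P & ~P): β-rule — branch into F ~P  //  F ~P.
          branch 1.1.1 (add F ~P):
            T (~Q -> ((~P & ~P) | ~S)): β-rule — branch into F ~Q  //  T ((~P & ~P) | ~S).
              branch 1.1.1.1 (add F ~Q):
                × closes — contains both Q and ~Q.
              branch 1.1.1.2 (add T ((~P & ~P) | ~S)):
                T ((~P & ~P) | ~S): β-rule — branch into T (~P & ~P)  //  T ~S.
                  branch 1.1.1.2.1 (add T (~P & ~P)):
                    T (~P & ~P): α-rule — add T ~P, T ~P.
                    × closes — contains both P and ~P.
                  branch 1.1.1.2.2 (add T ~S):
                    × closes — contains both S and ~S.
          branch 1.1.2 (add F ~P):
            T (~Q -> ((~P & ~P) | ~S)): β-rule — branch into F ~Q  //  T ((~P & ~P) | ~S).
              branch 1.1.2.1 (add F ~Q):
                × closes — contains both Q and ~Q.
              branch 1.1.2.2 (add T ((~P & ~P) | ~S)):
                T ((~P & ~P) | ~S): β-rule — branch into T (~P & ~P)  //  T ~S.
                  branch 1.1.2.2.1 (add T (~P & ~P)):
                    T (~P & ~P): α-rule — add T ~P, T ~P.
                    × closes — contains both P and ~P.
                  branch 1.1.2.2.2 (add T ~S):
                    × closes — contains both S and ~S.
      branch 1.2 (add F ~~P, T Q):
        × closes — contains both Q and ~Q.
  branch 2 (add T (~~P <-> Q)):
    F (~~P <-> Q): β-rule — branch into T ~~P, F Q  //  F ~~P, T Q.
      branch 2.1 (add T ~~P, F Q):
        T ~~P: drop double negation, giving T P.
        F (~P & ~P): β-rule — branch into F ~P  //  F ~P.
          branch 2.1.1 (add F ~P):
            T (~~P <-> Q): β-rule — branch into T ~~P, T Q  //  F ~~P, F Q.
              branch 2.1.1.1 (add T ~~P, T Q):
                × closes — contains both Q and ~Q.
              branch 2.1.1.2 (add F ~~P, F Q):
                F ~~P: drop double negation, giving F P.
                × closes — contains both P and ~P.
          branch 2.1.2 (add F ~P):
            T (~~P <-> Q): β-rule — branch into T ~~P, T Q  //  F ~~P, F Q.
              branch 2.1.2.1 (add T ~~P, T Q):
                × closes — contains both Q and ~Q.
              branch 2.1.2.2 (add F ~~P, F Q):
                F ~~P: drop double negation, giving F P.
                × closes — contains both P and ~P.
      branch 2.2 (add F ~~P, T Q):
        × closes — contains both Q and ~Q.
All 12 branches close.
Every branch closed, so the negation is unsatisfiable and the formula is valid.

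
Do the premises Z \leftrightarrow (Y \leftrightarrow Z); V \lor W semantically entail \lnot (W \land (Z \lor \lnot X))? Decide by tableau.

No

Initial set: {T (Z \leftrightarrow (Y \leftrightarrow Z)); T (V \lor W); F \lnot (W \land (Z \lor \lnot X))}.
F \lnot (W \land (Z \lor \lnot X)): α-rule — add T W, T (Z \lor \lnot X).
T (Z \leftrightarrow (Y \leftrightarrow Z)): β-rule — branch into T Z, T (Y \leftrightarrow Z)  //  F Z, F (Y \leftrightarrow Z).
  branch 1 (add T Z, T (Y \leftrightarrow Z)):
    T (V \lor W): β-rule — branch into T V  //  T W.
      branch 1.1 (add T V):
        T (Z \lor \lnot X): β-rule — branch into T Z  //  T \lnot X.
          branch 1.1.1 (add T Z):
            T (Y \leftrightarrow Z): β-rule — branch into T Y, T Z  //  F Y, F Z.
              branch 1.1.1.1 (add T Y, T Z):
                ○ open, literals {V=T, W=T, Y=T, Z=T}.
              branch 1.1.1.2 (add F Y, F Z):
                × closes — contains both Z and \lnot Z.
          branch 1.1.2 (add T \lnot X):
            T (Y \leftrightarrow Z): β-rule — branch into T Y, T Z  //  F Y, F Z.
              branch 1.1.2.1 (add T Y, T Z):
                ○ open, literals {V=T, W=T, X=F, Y=T, Z=T}.
              branch 1.1.2.2 (add F Y, F Z):
                × closes — contains both Z and \lnot Z.
      branch 1.2 (add T W):
        T (Z \lor \lnot X): β-rule — branch into T Z  //  T \lnot X.
          branch 1.2.1 (add T Z):
            T (Y \leftrightarrow Z): β-rule — branch into T Y, T Z  //  F Y, F Z.
              branch 1.2.1.1 (add T Y, T Z):
                ○ open, literals {W=T, Y=T, Z=T}.
              branch 1.2.1.2 (add F Y, F Z):
                × closes — contains both Z and \lnot Z.
          branch 1.2.2 (add T \lnot X):
            T (Y \leftrightarrow Z): β-rule — branch into T Y, T Z  //  F Y, F Z.
              branch 1.2.2.1 (add T Y, T Z):
                ○ open, literals {W=T, X=F, Y=T, Z=T}.
              branch 1.2.2.2 (add F Y, F Z):
                × closes — contains both Z and \lnot Z.
  branch 2 (add F Z, F (Y \leftrightarrow Z)):
    T (V \lor W): β-rule — branch into T V  //  T W.
      branch 2.1 (add T V):
        T (Z \lor \lnot X): β-rule — branch into T Z  //  T \lnot X.
          branch 2.1.1 (add T Z):
            × closes — contains both Z and \lnot Z.
          branch 2.1.2 (add T \lnot X):
            F (Y \leftrightarrow Z): β-rule — branch into T Y, F Z  //  F Y, T Z.
              branch 2.1.2.1 (add T Y, F Z):
                ○ open, literals {V=T, W=T, X=F, Y=T, Z=F}.
              branch 2.1.2.2 (add F Y, T Z):
                × closes — contains both Z and \lnot Z.
      branch 2.2 (add T W):
        T (Z \lor \lnot X): β-rule — branch into T Z  //  T \lnot X.
          branch 2.2.1 (add T Z):
            × closes — contains both Z and \lnot Z.
          branch 2.2.2 (add T \lnot X):
            F (Y \leftrightarrow Z): β-rule — branch into T Y, F Z  //  F Y, T Z.
              branch 2.2.2.1 (add T Y, F Z):
                ○ open, literals {W=T, X=F, Y=T, Z=F}.
              branch 2.2.2.2 (add F Y, T Z):
                × closes — contains both Z and \lnot Z.
8 branches closed, 6 open.
An open branch gives a countermodel: V=T, W=T, Y=T, Z=T (unmentioned atoms arbitrary); the premises hold there but the conclusion fails.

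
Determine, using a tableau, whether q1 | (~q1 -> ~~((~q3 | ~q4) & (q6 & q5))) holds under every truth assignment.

Not valid

Assume the negation and expand:
Initial set: {~(q1 | (~q1 -> ~~((~q3 | ~q4) & (q6 & q5))))}.
~(q1 | (~q1 -> ~~((~q3 | ~q4) & (q6 & q5)))): α-rule — add ~q1, ~(~q1 -> ~~((~q3 | ~q4) & (q6 & q5))).
~(~q1 -> ~~((~q3 | ~q4) & (q6 & q5))): α-rule — add ~q1, ~~~((~q3 | ~q4) & (q6 & q5)).
~~~((~q3 | ~q4) & (q6 & q5)): drop double negation, giving ~((~q3 | ~q4) & (q6 & q5)).
~((~q3 | ~q4) & (q6 & q5)): β-rule — branch into ~(~q3 | ~q4)  //  ~(q6 & q5).
  branch 1 (add ~(~q3 | ~q4)):
    ~(~q3 | ~q4): α-rule — add ~~q3, ~~q4.
    ○ open, literals {q1=0, q3=1, q4=1}.
  branch 2 (add ~(q6 & q5)):
    ~(q6 & q5): β-rule — branch into ~q6  //  ~q5.
      branch 2.1 (add ~q6):
        ○ open, literals {q1=0, q6=0}.
      branch 2.2 (add ~q5):
        ○ open, literals {q1=0, q5=0}.
0 branches closed, 3 open.
An open branch gives a countermodel: q1=0, q3=1, q4=1 (unmentioned atoms arbitrary); under it the original formula is false.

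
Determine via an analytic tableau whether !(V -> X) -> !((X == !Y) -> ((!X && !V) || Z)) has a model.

Initial set: {T (!(V -> X) -> !((X == !Y) -> ((!X && !V) || Z)))}.
T (!(V -> X) -> !((X == !Y) -> ((!X && !V) || Z))): β-rule — branch into F !(V -> X)  //  T !((X == !Y) -> ((!X && !V) || Z)).
  branch 1 (add F !(V -> X)):
    F !(V -> X): β-rule — branch into F V  //  T X.
      branch 1.1 (add F V):
        ○ open, literals {V=false}.
      branch 1.2 (add T X):
        ○ open, literals {X=true}.
  branch 2 (add T !((X == !Y) -> ((!X && !V) || Z))):
    T !((X == !Y) -> ((!X && !V) || Z)): α-rule — add T (X == !Y), F ((!X && !V) || Z).
    F ((!X && !V) || Z): α-rule — add F (!X && !V), F Z.
    T (X == !Y): β-rule — branch into T X, T !Y  //  F X, F !Y.
      branch 2.1 (add T X, T !Y):
        F (!X && !V): β-rule — branch into F !X  //  F !V.
          branch 2.1.1 (add F !X):
            ○ open, literals {X=true, Y=false, Z=false}.
          branch 2.1.2 (add F !V):
            ○ open, literals {V=true, X=true, Y=false, Z=false}.
      branch 2.2 (add F X, F !Y):
        F (!X && !V): β-rule — branch into F !X  //  F !V.
          branch 2.2.1 (add F !X):
            × closes — contains both X and !X.
          branch 2.2.2 (add F !V):
            ○ open, literals {V=true, X=false, Y=true, Z=false}.
1 branch closed, 5 open.
An open branch gives a satisfying assignment: V=false.

Satisfiable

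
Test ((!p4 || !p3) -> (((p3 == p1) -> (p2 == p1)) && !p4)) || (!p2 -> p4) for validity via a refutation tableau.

Assume the negation and expand:
Initial set: {!(((!p4 || !p3) -> (((p3 == p1) -> (p2 == p1)) && !p4)) || (!p2 -> p4))}.
!(((!p4 || !p3) -> (((p3 == p1) -> (p2 == p1)) && !p4)) || (!p2 -> p4)): α-rule — add !((!p4 || !p3) -> (((p3 == p1) -> (p2 == p1)) && !p4)), !(!p2 -> p4).
!((!p4 || !p3) -> (((p3 == p1) -> (p2 == p1)) && !p4)): α-rule — add (!p4 || !p3), !(((p3 == p1) -> (p2 == p1)) && !p4).
!(!p2 -> p4): α-rule — add !p2, !p4.
(!p4 || !p3): β-rule — branch into !p4  //  !p3.
  branch 1 (add !p4):
    !(((p3 == p1) -> (p2 == p1)) && !p4): β-rule — branch into !((p3 == p1) -> (p2 == p1))  //  !!p4.
      branch 1.1 (add !((p3 == p1) -> (p2 == p1))):
        !((p3 == p1) -> (p2 == p1)): α-rule — add (p3 == p1), !(p2 == p1).
        (p3 == p1): β-rule — branch into p3, p1  //  !p3, !p1.
          branch 1.1.1 (add p3, p1):
            !(p2 == p1): β-rule — branch into p2, !p1  //  !p2, p1.
              branch 1.1.1.1 (add p2, !p1):
                × closes — contains both p2 and !p2.
              branch 1.1.1.2 (add !p2, p1):
                ○ open, literals {p1=true, p2=false, p3=true, p4=false}.
          branch 1.1.2 (add !p3, !p1):
            !(p2 == p1): β-rule — branch into p2, !p1  //  !p2, p1.
              branch 1.1.2.1 (add p2, !p1):
                × closes — contains both p2 and !p2.
              branch 1.1.2.2 (add !p2, p1):
                × closes — contains both p1 and !p1.
      branch 1.2 (add !!p4):
        × closes — contains both p4 and !p4.
  branch 2 (add !p3):
    !(((p3 == p1) -> (p2 == p1)) && !p4): β-rule — branch into !((p3 == p1) -> (p2 == p1))  //  !!p4.
      branch 2.1 (add !((p3 == p1) -> (p2 == p1))):
        !((p3 == p1) -> (p2 == p1)): α-rule — add (p3 == p1), !(p2 == p1).
        (p3 == p1): β-rule — branch into p3, p1  //  !p3, !p1.
          branch 2.1.1 (add p3, p1):
            × closes — contains both p3 and !p3.
          branch 2.1.2 (add !p3, !p1):
            !(p2 == p1): β-rule — branch into p2, !p1  //  !p2, p1.
              branch 2.1.2.1 (add p2, !p1):
                × closes — contains both p2 and !p2.
              branch 2.1.2.2 (add !p2, p1):
                × closes — contains both p1 and !p1.
      branch 2.2 (add !!p4):
        × closes — contains both p4 and !p4.
8 branches closed, 1 open.
An open branch gives a countermodel: p1=true, p2=false, p3=true, p4=false (unmentioned atoms arbitrary); under it the original formula is false.

Not valid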